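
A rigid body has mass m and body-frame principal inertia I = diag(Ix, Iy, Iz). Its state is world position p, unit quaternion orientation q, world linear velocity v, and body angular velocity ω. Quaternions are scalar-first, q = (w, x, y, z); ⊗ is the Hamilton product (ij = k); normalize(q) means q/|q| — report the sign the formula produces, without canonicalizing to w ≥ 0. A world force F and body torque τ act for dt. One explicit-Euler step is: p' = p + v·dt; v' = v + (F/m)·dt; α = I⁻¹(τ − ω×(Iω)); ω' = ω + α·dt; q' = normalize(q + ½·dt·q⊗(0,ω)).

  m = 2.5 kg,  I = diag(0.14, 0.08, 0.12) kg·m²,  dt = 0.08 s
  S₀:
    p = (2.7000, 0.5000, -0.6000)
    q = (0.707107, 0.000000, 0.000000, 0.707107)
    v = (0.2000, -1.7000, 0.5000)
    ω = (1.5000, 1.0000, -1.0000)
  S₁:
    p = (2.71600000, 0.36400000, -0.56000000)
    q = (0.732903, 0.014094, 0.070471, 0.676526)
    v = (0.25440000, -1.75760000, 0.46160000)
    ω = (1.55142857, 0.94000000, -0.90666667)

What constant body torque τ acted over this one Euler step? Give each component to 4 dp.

τ = (0.0500, -0.0900, 0.0500)

ω₁ − ω₀ = (0.05142857, -0.06000000, 0.09333333)
ω₀×(Iω₀) = (-0.0400, -0.0300, -0.0900)
I·α + gyro = (0.0500, -0.0900, 0.0500)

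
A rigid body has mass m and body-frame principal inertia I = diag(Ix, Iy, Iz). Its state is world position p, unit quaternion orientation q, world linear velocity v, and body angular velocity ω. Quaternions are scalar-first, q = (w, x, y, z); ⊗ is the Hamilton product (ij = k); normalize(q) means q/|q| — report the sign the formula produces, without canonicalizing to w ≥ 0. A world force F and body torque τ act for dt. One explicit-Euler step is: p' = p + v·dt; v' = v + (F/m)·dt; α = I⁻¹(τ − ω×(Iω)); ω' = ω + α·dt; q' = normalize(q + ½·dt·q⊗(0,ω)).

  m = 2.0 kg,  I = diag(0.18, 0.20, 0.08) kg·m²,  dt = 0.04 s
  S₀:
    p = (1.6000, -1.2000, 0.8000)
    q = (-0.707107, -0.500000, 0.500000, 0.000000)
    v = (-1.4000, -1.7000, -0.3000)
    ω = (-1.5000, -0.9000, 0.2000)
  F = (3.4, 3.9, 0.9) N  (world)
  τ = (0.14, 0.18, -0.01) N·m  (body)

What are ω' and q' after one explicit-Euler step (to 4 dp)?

precession coupling ω×(Iω) = (0.0216, -0.0300, 0.0270)
angular accel α = (0.6578, 1.0500, -0.4625)
ω' = ω + α·dt = (-1.4737, -0.8580, 0.1815)
2q̇ = q⊗(0,ω) = (-0.3000000, 1.1606605, 0.7363963, 1.0585786)
updated quaternion q' = (-0.7127, -0.4765, 0.5144, 0.0212)

ω' = (-1.4737, -0.8580, 0.1815)
q' = (-0.7127, -0.4765, 0.5144, 0.0212)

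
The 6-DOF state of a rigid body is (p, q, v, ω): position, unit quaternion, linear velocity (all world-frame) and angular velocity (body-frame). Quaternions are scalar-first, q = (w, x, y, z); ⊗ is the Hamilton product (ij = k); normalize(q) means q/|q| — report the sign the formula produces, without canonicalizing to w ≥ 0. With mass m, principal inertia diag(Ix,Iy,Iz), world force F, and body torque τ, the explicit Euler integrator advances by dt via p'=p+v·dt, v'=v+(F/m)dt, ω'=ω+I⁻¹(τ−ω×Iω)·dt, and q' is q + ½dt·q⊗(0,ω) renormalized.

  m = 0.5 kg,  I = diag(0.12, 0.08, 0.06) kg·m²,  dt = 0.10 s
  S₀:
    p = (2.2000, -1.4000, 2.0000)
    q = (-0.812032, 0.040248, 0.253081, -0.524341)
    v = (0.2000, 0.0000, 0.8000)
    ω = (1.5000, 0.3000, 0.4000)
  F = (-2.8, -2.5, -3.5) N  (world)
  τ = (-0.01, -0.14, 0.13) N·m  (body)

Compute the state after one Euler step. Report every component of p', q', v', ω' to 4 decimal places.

p' = (2.2200, -1.4000, 2.0800)
q' = (-0.8058, -0.0077, 0.2001, -0.5572)
v' = (-0.3600, -0.5000, 0.1000)
ω' = (1.4937, 0.0800, 0.6467)

precession coupling ω×(Iω) = (-0.0024, 0.0360, -0.0180)
angular accel α = (-0.0633, -2.2000, 2.4667)
ω + α·dt = (1.4937, 0.0800, 0.6467)
q⊗(0,ω) = (0.0734401, -0.9595133, -1.0462203, -0.6923599)
q + ½dt·q⊗(0,ω), renormalized = (-0.8058, -0.0077, 0.2001, -0.5572)
p + v·dt = (2.2200, -1.4000, 2.0800)
v + (F/m)dt = (-0.3600, -0.5000, 0.1000)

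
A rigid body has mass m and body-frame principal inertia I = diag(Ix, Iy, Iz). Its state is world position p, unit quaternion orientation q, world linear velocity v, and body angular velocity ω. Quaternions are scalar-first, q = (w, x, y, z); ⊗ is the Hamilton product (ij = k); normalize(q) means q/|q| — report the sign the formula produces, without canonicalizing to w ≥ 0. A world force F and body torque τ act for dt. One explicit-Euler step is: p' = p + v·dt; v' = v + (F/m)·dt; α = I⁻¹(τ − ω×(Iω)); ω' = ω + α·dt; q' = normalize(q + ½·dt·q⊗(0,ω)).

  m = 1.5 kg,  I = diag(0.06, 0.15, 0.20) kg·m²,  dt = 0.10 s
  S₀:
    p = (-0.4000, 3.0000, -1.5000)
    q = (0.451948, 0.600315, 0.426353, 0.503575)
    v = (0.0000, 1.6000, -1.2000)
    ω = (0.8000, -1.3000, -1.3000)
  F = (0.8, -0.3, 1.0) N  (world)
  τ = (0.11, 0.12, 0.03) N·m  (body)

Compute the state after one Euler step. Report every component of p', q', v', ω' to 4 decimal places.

linear accel F/m = (0.5333, -0.2000, 0.6667)
new position p' = (-0.4000, 3.1600, -1.6200)
v + (F/m)dt = (0.0533, 1.5800, -1.1333)
(τ − ω×Iω)/I = (0.4250, -0.1707, 0.6180)
ω' = ω + α·dt = (0.8425, -1.3171, -1.2382)
2q̇ = q⊗(0,ω) = (0.7286544, 0.4619470, 0.5957371, -1.7090243)
updated quaternion q' = (0.4859, 0.6203, 0.4539, 0.4160)

p' = (-0.4000, 3.1600, -1.6200)
q' = (0.4859, 0.6203, 0.4539, 0.4160)
v' = (0.0533, 1.5800, -1.1333)
ω' = (0.8425, -1.3171, -1.2382)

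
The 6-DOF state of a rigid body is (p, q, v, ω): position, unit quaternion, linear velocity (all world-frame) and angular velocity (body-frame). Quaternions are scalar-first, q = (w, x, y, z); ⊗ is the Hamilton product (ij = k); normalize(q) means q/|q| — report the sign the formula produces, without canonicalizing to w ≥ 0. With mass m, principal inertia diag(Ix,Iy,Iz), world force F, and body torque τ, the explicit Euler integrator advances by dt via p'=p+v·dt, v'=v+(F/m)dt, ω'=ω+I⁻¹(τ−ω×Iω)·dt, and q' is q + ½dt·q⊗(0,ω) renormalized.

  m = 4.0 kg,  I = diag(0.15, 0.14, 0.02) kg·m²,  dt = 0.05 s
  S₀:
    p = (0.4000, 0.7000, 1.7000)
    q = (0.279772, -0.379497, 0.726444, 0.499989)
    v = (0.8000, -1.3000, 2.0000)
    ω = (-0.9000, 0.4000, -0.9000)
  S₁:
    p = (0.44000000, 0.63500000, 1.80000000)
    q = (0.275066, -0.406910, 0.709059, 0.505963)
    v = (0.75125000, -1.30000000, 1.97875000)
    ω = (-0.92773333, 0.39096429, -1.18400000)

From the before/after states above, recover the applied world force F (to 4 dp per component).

F = (-3.9000, 0.0000, -1.7000)

velocity change Δv = (-0.04875000, 0.00000000, -0.02125000)
applied force F = (-3.9000, 0.0000, -1.7000)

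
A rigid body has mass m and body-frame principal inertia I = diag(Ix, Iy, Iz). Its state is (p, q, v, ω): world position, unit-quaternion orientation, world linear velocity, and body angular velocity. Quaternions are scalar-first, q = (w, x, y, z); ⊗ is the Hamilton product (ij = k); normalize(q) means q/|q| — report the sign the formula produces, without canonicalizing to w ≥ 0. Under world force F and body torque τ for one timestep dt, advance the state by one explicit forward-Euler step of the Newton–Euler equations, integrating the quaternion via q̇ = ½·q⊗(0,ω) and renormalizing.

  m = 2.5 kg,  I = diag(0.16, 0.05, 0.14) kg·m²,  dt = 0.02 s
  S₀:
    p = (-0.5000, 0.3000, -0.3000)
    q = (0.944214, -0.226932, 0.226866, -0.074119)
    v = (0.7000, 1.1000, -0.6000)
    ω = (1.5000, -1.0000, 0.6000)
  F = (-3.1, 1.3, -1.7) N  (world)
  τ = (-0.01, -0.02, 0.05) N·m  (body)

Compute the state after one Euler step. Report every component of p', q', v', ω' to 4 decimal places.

precession coupling ω×(Iω) = (-0.0540, 0.0180, 0.1650)
α = I⁻¹(τ − ω×Iω) = (0.2750, -0.7600, -0.8214)
ω + α·dt = (1.5055, -1.0152, 0.5836)
Hamilton product q⊗(0,ω) = (0.6117354, 1.4783216, -0.9192333, 0.4531614)
updated quaternion q' = (0.9502, -0.2121, 0.2176, -0.0696)
new position p' = (-0.4860, 0.3220, -0.3120)
v + (F/m)dt = (0.6752, 1.1104, -0.6136)

p' = (-0.4860, 0.3220, -0.3120)
q' = (0.9502, -0.2121, 0.2176, -0.0696)
v' = (0.6752, 1.1104, -0.6136)
ω' = (1.5055, -1.0152, 0.5836)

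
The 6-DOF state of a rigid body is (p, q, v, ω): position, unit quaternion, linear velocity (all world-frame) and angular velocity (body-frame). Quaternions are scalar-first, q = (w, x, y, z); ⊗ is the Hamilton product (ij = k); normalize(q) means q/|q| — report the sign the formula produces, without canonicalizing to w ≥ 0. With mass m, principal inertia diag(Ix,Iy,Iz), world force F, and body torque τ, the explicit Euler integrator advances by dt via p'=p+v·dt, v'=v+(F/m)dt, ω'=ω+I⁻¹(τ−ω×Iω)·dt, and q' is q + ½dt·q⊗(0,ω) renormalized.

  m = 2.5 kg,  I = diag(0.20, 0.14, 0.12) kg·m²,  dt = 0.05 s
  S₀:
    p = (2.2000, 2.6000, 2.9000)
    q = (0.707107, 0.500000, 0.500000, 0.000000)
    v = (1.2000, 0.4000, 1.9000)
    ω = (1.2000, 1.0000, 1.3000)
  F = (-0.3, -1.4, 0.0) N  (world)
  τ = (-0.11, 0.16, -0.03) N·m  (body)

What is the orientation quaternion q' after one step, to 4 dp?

q' = (0.6787, 0.5368, 0.5008, 0.0205)

q⊗(0,ω) = (-1.1000000, 1.4985284, 0.0571070, 0.8192391)
updated quaternion q' = (0.6787, 0.5368, 0.5008, 0.0205)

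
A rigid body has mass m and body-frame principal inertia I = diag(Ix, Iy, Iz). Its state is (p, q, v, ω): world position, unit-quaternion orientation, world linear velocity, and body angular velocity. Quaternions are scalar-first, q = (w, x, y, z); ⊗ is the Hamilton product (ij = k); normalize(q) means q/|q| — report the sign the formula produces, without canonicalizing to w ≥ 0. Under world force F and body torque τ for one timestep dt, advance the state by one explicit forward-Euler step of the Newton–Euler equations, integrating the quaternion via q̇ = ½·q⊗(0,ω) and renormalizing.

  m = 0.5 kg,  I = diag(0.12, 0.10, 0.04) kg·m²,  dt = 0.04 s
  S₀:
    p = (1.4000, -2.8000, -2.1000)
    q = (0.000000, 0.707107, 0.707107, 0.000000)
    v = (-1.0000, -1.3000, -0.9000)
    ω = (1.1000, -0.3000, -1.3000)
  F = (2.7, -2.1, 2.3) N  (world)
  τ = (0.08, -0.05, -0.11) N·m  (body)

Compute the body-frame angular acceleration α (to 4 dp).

precession coupling ω×(Iω) = (-0.0234, -0.1144, 0.0066)
α = I⁻¹(τ − ω×Iω) = (0.8617, 0.6440, -2.9150)

α = (0.8617, 0.6440, -2.9150)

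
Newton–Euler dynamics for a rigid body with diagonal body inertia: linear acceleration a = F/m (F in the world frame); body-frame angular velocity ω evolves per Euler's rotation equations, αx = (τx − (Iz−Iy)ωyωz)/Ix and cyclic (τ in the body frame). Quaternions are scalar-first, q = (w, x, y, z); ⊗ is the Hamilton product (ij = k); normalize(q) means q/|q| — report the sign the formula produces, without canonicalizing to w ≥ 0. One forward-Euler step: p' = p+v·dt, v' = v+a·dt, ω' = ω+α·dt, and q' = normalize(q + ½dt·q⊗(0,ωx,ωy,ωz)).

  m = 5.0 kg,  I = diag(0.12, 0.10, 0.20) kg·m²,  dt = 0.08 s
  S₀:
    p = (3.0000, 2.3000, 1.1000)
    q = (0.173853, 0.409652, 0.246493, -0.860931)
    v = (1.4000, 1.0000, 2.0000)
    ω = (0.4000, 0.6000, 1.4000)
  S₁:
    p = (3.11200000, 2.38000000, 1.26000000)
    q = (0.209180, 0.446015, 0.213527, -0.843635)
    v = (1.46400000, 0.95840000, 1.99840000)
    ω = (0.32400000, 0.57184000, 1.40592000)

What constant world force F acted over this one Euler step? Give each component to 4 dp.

F = (4.0000, -2.6000, -0.1000)

v₁ − v₀ = (0.06400000, -0.04160000, -0.00160000)
m·(v₁−v₀)/dt = (4.0000, -2.6000, -0.1000)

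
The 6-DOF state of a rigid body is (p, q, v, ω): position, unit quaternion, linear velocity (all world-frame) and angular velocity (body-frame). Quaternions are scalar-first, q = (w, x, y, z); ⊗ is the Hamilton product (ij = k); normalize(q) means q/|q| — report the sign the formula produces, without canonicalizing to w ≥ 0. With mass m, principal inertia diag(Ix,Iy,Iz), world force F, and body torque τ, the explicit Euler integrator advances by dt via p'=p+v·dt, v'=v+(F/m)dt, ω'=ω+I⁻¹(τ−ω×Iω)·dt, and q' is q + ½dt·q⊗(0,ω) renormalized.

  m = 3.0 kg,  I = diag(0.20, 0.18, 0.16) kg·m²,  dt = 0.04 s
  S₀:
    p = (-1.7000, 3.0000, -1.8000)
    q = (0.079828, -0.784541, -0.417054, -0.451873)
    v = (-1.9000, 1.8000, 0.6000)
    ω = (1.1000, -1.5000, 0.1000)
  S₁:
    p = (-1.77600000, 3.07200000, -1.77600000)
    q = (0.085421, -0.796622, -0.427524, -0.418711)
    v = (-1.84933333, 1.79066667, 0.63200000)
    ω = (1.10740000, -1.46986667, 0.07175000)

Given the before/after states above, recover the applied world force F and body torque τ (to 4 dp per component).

velocity change Δv = (0.05066667, -0.00933333, 0.03200000)
applied force F = (3.8000, -0.7000, 2.4000)
rate change Δω = (0.00740000, 0.03013333, -0.02825000)
I·α + gyro = (0.0400, 0.1400, -0.0800)

F = (3.8000, -0.7000, 2.4000)
τ = (0.0400, 0.1400, -0.0800)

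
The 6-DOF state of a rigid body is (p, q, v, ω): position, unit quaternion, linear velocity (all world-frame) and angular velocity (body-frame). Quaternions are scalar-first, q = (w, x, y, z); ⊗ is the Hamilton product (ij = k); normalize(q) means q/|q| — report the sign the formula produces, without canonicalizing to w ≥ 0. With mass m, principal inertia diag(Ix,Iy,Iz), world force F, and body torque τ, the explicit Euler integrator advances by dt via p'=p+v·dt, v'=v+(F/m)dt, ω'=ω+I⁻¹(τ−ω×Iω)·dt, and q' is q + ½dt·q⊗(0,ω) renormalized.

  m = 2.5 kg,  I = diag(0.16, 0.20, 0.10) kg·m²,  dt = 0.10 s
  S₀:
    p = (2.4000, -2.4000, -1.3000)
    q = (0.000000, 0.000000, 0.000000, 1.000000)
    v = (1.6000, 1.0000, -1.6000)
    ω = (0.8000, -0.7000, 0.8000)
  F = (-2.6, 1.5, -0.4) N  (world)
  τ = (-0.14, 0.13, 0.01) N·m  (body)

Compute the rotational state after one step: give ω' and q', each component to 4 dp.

gyro term ω×Iω = (0.0560, 0.0384, -0.0224)
(τ − ω×Iω)/I = (-1.2250, 0.4580, 0.3240)
ω' = ω + α·dt = (0.6775, -0.6542, 0.8324)
2q̇ = q⊗(0,ω) = (-0.8000000, 0.7000000, 0.8000000, 0.0000000)
q' = normalize(q + ½dt·q⊗(0,ω)) = (-0.0399, 0.0349, 0.0399, 0.9978)

ω' = (0.6775, -0.6542, 0.8324)
q' = (-0.0399, 0.0349, 0.0399, 0.9978)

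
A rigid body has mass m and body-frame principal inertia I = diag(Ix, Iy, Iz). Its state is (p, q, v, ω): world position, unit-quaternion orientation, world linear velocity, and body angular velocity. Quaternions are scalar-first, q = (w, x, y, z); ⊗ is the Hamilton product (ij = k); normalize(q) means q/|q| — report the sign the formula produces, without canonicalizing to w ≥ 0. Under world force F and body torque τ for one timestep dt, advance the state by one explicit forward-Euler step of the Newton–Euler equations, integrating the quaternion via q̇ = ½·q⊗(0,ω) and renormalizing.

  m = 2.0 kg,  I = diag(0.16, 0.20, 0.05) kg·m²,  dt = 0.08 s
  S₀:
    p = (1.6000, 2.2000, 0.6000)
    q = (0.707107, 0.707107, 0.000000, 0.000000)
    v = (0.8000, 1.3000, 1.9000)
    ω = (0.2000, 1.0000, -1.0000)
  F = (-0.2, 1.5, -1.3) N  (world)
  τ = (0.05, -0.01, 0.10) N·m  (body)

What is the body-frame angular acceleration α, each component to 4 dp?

α = (-0.6250, 0.0600, 1.8400)

precession coupling ω×(Iω) = (0.1500, -0.0220, 0.0080)
angular accel α = (-0.6250, 0.0600, 1.8400)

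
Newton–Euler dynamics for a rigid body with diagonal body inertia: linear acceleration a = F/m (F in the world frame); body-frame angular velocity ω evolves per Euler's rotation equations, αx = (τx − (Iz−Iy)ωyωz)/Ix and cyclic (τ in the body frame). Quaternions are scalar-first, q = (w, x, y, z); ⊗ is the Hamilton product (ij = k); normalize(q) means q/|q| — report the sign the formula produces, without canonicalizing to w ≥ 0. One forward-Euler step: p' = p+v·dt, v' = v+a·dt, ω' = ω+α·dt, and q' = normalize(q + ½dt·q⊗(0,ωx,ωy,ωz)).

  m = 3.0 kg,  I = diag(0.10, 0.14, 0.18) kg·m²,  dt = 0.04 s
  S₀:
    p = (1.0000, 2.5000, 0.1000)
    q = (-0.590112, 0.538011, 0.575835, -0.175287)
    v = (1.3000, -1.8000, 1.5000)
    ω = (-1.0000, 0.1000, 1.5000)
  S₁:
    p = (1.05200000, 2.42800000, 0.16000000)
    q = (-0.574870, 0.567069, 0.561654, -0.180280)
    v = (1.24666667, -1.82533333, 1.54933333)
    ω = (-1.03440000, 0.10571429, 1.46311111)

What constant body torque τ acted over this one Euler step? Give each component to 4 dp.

rate change Δω = (-0.03440000, 0.00571429, -0.03688889)
gyro term ω₀×Iω₀ = (0.0060, 0.1200, -0.0040)
applied torque τ = (-0.0800, 0.1400, -0.1700)

τ = (-0.0800, 0.1400, -0.1700)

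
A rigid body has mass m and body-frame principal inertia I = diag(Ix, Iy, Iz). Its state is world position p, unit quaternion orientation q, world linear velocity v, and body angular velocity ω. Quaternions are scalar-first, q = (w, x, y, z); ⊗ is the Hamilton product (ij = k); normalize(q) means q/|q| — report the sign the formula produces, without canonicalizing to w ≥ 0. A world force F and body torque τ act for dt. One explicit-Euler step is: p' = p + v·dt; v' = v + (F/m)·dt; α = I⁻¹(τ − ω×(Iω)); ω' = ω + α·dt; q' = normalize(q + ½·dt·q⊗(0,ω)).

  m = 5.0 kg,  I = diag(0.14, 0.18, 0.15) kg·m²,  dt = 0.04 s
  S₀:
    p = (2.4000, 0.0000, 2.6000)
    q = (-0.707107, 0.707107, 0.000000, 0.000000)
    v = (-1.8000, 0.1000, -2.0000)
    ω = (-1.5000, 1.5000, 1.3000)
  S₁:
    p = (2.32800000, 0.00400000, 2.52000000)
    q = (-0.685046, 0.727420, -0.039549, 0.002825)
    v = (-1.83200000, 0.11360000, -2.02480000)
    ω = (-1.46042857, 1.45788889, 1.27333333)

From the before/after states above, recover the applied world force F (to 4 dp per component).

F = (-4.0000, 1.7000, -3.1000)

Δv = v₁−v₀ = (-0.03200000, 0.01360000, -0.02480000)
F = m·Δv/dt = (-4.0000, 1.7000, -3.1000)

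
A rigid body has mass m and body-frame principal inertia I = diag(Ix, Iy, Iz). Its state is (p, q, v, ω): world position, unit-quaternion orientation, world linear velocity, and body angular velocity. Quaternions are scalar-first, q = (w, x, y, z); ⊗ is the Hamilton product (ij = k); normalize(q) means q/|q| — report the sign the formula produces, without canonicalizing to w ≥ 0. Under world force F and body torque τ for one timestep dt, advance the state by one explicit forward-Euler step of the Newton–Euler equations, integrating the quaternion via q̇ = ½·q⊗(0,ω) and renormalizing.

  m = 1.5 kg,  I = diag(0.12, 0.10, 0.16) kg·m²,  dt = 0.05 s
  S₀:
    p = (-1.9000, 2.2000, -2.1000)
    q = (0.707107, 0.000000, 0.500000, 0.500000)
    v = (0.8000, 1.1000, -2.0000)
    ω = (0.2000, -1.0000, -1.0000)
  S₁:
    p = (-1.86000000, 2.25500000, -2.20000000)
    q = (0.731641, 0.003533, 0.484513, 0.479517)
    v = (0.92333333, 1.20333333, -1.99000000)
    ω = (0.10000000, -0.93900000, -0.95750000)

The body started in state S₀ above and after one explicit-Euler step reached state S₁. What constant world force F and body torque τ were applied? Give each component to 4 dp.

F = (3.7000, 3.1000, 0.3000)
τ = (-0.1800, 0.1300, 0.1400)

v₁ − v₀ = (0.12333333, 0.10333333, 0.01000000)
m·(v₁−v₀)/dt = (3.7000, 3.1000, 0.3000)
ω₁ − ω₀ = (-0.10000000, 0.06100000, 0.04250000)
τ = I·(Δω/dt) + ω₀×(Iω₀) = (-0.1800, 0.1300, 0.1400)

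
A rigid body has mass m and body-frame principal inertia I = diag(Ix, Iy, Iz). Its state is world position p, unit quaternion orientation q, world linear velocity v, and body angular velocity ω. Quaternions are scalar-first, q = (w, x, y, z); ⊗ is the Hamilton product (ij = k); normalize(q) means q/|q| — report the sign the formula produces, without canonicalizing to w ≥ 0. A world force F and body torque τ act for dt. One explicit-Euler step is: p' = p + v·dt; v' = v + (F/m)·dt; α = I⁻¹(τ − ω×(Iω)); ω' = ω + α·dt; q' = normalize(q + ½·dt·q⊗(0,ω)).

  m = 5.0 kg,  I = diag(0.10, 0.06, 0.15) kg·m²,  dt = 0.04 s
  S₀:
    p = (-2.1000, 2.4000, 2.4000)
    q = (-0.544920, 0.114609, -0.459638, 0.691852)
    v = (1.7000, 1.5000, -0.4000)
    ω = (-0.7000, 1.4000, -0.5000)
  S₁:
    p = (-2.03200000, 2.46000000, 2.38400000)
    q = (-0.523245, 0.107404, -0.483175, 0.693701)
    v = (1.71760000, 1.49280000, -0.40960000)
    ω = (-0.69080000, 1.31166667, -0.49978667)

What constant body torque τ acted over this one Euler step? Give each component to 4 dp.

τ = (-0.0400, -0.1500, 0.0400)

rate change Δω = (0.00920000, -0.08833333, 0.00021333)
precession coupling = (-0.0630, -0.0175, 0.0392)
I·α + gyro = (-0.0400, -0.1500, 0.0400)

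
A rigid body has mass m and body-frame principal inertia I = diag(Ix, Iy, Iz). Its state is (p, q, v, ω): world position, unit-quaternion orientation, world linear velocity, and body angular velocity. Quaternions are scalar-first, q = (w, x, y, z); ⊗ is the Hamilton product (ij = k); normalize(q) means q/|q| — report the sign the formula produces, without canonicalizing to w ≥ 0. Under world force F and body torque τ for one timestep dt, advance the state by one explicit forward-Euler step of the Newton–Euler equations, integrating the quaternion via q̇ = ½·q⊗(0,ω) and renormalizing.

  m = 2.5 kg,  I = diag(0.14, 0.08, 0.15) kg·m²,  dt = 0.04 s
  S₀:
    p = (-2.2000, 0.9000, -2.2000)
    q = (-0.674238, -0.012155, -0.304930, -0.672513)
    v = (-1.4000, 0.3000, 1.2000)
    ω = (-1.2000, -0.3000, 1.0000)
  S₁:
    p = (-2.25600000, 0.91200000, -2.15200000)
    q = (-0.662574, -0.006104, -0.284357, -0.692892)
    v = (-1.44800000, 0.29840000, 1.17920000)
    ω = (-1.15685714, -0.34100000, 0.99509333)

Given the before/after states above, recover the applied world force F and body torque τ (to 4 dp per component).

ω₁ − ω₀ = (0.04314286, -0.04100000, -0.00490667)
ω₀×(Iω₀) = (-0.0210, 0.0120, -0.0216)
applied torque τ = (0.1300, -0.0700, -0.0400)
Δv = v₁−v₀ = (-0.04800000, -0.00160000, -0.02080000)
F = m·Δv/dt = (-3.0000, -0.1000, -1.3000)

F = (-3.0000, -0.1000, -1.3000)
τ = (0.1300, -0.0700, -0.0400)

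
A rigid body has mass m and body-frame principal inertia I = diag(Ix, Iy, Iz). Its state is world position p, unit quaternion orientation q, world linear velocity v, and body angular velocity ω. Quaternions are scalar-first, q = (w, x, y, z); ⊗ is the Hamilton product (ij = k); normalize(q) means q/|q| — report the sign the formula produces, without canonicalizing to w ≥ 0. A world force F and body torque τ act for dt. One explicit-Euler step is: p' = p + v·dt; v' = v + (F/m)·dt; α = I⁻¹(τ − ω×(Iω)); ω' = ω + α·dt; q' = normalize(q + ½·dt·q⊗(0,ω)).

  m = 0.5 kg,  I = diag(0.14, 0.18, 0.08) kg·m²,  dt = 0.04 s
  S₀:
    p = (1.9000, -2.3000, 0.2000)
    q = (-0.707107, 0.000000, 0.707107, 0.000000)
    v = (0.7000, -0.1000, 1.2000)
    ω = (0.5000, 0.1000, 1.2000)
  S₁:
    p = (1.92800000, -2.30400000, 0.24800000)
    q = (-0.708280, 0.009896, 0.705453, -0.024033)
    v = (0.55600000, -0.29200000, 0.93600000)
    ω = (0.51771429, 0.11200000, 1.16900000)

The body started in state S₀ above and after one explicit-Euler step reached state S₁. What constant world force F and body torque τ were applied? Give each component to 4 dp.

rate change Δω = (0.01771429, 0.01200000, -0.03100000)
ω₀×(Iω₀) = (-0.0120, 0.0360, 0.0020)
τ = I·(Δω/dt) + ω₀×(Iω₀) = (0.0500, 0.0900, -0.0600)
velocity change Δv = (-0.14400000, -0.19200000, -0.26400000)
applied force F = (-1.8000, -2.4000, -3.3000)

F = (-1.8000, -2.4000, -3.3000)
τ = (0.0500, 0.0900, -0.0600)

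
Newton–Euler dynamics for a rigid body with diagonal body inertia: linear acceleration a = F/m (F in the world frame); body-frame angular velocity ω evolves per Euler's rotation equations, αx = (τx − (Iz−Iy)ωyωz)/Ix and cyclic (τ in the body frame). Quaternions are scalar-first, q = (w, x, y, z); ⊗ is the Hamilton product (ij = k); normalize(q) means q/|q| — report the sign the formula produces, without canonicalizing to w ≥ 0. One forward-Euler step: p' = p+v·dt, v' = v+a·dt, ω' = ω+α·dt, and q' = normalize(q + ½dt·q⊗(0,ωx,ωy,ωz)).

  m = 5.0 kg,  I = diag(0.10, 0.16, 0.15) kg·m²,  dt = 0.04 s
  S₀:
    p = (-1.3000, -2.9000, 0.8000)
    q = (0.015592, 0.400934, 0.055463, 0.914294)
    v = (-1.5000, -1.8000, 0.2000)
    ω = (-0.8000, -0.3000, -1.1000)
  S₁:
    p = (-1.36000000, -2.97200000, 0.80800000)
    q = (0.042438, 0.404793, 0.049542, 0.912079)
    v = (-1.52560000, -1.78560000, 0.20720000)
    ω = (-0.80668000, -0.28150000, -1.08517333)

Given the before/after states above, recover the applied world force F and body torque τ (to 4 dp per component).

F = (-3.2000, 1.8000, 0.9000)
τ = (-0.0200, 0.0300, 0.0700)

velocity change Δv = (-0.02560000, 0.01440000, 0.00720000)
applied force F = (-3.2000, 1.8000, 0.9000)
Δω = ω₁−ω₀ = (-0.00668000, 0.01850000, 0.01482667)
τ = I·(Δω/dt) + ω₀×(Iω₀) = (-0.0200, 0.0300, 0.0700)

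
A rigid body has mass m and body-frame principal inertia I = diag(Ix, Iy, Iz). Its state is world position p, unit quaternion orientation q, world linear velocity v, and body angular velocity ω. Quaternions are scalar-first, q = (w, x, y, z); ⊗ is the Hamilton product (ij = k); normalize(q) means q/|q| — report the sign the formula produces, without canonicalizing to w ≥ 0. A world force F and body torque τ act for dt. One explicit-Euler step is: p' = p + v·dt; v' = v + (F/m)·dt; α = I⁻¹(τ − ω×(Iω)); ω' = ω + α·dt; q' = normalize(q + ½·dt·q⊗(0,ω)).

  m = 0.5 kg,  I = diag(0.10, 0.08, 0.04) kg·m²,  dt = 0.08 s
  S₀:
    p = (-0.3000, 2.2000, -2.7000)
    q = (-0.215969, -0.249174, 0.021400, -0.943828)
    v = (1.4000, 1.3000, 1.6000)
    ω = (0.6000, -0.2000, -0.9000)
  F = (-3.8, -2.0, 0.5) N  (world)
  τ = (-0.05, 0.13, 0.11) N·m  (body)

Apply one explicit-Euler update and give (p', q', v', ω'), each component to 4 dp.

ω×(Iω) gyroscopic = (-0.0072, -0.0324, 0.0024)
(τ − ω×Iω)/I = (-0.4280, 2.0300, 2.6900)
ω' = ω + α·dt = (0.5658, -0.0376, -0.6848)
2q̇ = q⊗(0,ω) = (-0.6956608, -0.3376070, -0.7473596, 0.2313669)
updated quaternion q' = (-0.2436, -0.2624, -0.0085, -0.9337)
a = F/m = (-7.6000, -4.0000, 1.0000)
p + v·dt = (-0.1880, 2.3040, -2.5720)
new velocity v' = (0.7920, 0.9800, 1.6800)

p' = (-0.1880, 2.3040, -2.5720)
q' = (-0.2436, -0.2624, -0.0085, -0.9337)
v' = (0.7920, 0.9800, 1.6800)
ω' = (0.5658, -0.0376, -0.6848)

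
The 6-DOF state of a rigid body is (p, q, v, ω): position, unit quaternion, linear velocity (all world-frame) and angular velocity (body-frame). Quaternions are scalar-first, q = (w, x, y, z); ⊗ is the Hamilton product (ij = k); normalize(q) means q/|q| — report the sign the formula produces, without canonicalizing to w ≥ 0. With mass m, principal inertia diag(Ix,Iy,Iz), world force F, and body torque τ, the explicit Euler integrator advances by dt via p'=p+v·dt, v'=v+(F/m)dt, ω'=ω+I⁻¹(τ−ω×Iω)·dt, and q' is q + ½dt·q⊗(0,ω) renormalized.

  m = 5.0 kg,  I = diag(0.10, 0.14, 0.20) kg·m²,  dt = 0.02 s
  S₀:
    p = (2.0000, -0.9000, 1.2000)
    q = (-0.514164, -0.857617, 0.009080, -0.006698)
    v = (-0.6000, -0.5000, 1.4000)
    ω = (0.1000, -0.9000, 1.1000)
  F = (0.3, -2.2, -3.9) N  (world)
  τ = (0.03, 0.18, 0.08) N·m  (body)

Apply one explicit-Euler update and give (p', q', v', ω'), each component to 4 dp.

p' = (1.9880, -0.9100, 1.2280)
q' = (-0.5131, -0.8580, 0.0231, -0.0046)
v' = (-0.5988, -0.5088, 1.3844)
ω' = (0.1179, -0.8727, 1.1084)

gyro term ω×Iω = (-0.0594, -0.0110, -0.0036)
α = I⁻¹(τ − ω×Iω) = (0.8940, 1.3643, 0.4180)
new body rate ω' = (0.1179, -0.8727, 1.1084)
Hamilton product q⊗(0,ω) = (0.1013015, -0.0474566, 1.4054565, 0.2053669)
q' = normalize(q + ½dt·q⊗(0,ω)) = (-0.5131, -0.8580, 0.0231, -0.0046)
a = (0.0600, -0.4400, -0.7800)
p + v·dt = (1.9880, -0.9100, 1.2280)
new velocity v' = (-0.5988, -0.5088, 1.3844)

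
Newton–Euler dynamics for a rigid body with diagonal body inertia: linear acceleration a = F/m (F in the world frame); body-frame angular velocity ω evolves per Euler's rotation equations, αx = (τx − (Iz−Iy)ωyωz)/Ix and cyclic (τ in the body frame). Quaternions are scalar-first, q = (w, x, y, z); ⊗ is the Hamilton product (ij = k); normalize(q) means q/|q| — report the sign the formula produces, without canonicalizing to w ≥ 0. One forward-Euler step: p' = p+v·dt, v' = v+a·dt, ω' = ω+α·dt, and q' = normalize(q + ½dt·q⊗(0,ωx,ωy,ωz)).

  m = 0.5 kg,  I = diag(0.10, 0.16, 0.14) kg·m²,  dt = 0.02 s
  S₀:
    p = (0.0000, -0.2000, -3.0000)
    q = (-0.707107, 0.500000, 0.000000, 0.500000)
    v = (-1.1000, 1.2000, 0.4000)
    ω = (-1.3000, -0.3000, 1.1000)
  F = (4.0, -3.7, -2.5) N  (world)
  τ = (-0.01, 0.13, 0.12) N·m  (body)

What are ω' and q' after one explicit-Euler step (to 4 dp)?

gyro term ω×Iω = (0.0066, 0.0572, 0.0234)
angular accel α = (-0.1660, 0.4550, 0.6900)
ω + α·dt = (-1.3033, -0.2909, 1.1138)
Hamilton product q⊗(0,ω) = (0.1000000, 1.0692391, -0.9878679, -0.9278177)
updated quaternion q' = (-0.7060, 0.5106, -0.0099, 0.4906)

ω' = (-1.3033, -0.2909, 1.1138)
q' = (-0.7060, 0.5106, -0.0099, 0.4906)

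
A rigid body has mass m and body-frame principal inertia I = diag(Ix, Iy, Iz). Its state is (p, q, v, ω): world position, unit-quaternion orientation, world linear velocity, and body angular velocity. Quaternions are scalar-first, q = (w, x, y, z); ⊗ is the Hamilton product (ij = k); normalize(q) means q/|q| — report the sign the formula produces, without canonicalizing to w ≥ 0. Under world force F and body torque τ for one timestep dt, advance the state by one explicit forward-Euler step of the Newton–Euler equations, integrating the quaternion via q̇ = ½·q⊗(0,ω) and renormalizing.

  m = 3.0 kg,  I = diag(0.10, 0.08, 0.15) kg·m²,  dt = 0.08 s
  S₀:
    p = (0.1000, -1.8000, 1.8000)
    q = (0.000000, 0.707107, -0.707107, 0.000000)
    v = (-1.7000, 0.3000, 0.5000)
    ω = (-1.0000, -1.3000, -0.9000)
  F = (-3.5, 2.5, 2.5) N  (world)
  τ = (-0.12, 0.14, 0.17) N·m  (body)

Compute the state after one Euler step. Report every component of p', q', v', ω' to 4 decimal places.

p' = (-0.0360, -1.7760, 1.8400)
q' = (-0.0085, 0.7305, -0.6798, -0.0649)
v' = (-1.7933, 0.3667, 0.5667)
ω' = (-1.1615, -1.1150, -0.7955)

p + v·dt = (-0.0360, -1.7760, 1.8400)
new velocity v' = (-1.7933, 0.3667, 0.5667)
gyro term ω×Iω = (0.0819, -0.0450, -0.0260)
α = I⁻¹(τ − ω×Iω) = (-2.0190, 2.3125, 1.3067)
new body rate ω' = (-1.1615, -1.1150, -0.7955)
2q̇ = q⊗(0,ω) = (-0.2121321, 0.6363963, 0.6363963, -1.6263461)
q' = normalize(q + ½dt·q⊗(0,ω)) = (-0.0085, 0.7305, -0.6798, -0.0649)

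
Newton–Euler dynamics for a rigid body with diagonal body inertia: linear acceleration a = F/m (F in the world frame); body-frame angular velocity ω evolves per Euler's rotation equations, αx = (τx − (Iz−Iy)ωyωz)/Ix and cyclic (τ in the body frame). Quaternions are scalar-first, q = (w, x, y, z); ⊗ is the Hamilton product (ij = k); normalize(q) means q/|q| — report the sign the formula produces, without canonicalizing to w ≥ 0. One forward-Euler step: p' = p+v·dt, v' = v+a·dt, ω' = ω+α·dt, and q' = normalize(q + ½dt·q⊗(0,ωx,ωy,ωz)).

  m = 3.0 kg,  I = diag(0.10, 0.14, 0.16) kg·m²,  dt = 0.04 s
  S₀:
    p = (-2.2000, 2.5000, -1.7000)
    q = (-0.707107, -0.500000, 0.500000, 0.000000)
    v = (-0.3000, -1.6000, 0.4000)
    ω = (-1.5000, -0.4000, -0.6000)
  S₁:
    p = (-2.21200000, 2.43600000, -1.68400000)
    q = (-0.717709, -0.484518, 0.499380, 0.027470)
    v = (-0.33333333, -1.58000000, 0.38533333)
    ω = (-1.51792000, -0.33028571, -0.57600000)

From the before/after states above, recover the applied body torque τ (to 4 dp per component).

rate change Δω = (-0.01792000, 0.06971429, 0.02400000)
applied torque τ = (-0.0400, 0.1900, 0.1200)

τ = (-0.0400, 0.1900, 0.1200)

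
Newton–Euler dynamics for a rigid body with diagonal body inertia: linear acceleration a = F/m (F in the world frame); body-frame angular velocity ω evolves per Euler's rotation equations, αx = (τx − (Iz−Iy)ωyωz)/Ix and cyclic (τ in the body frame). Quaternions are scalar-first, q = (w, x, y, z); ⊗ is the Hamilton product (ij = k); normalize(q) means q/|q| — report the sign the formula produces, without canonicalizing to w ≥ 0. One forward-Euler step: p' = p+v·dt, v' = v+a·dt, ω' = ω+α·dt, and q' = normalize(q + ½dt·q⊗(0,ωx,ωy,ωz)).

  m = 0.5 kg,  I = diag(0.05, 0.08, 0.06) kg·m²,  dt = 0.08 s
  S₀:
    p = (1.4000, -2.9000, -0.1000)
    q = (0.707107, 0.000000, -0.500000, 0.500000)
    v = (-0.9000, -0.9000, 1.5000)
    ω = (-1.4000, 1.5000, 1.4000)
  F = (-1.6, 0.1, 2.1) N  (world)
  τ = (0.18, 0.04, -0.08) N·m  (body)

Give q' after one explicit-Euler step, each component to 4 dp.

2q̇ = q⊗(0,ω) = (0.0500000, -2.4399498, 0.3606605, 0.2899498)
updated quaternion q' = (0.7056, -0.0971, -0.4832, 0.5091)

q' = (0.7056, -0.0971, -0.4832, 0.5091)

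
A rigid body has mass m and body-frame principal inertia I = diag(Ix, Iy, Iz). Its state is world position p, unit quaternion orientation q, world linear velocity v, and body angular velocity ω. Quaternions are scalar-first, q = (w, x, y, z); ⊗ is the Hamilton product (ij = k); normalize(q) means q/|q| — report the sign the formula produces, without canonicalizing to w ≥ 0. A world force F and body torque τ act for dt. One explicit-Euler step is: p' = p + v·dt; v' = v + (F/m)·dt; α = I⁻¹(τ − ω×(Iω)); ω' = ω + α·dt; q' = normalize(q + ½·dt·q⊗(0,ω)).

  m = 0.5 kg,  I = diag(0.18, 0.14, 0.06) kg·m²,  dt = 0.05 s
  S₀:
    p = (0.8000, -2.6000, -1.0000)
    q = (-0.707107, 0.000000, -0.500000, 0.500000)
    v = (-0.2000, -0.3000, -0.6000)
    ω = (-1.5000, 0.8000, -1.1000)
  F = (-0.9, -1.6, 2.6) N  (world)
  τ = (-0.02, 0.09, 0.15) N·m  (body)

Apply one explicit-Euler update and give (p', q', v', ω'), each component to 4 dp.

linear accel F/m = (-1.8000, -3.2000, 5.2000)
p + v·dt = (0.7900, -2.6150, -1.0300)
v' = v + a·dt = (-0.2900, -0.4600, -0.3400)
precession coupling ω×(Iω) = (0.0704, 0.1980, 0.0480)
angular accel α = (-0.5022, -0.7714, 1.7000)
ω' = ω + α·dt = (-1.5251, 0.7614, -1.0150)
2q̇ = q⊗(0,ω) = (0.9500000, 1.2106605, -1.3156856, 0.0278177)
q + ½dt·q⊗(0,ω), renormalized = (-0.6825, 0.0302, -0.5322, 0.5001)

p' = (0.7900, -2.6150, -1.0300)
q' = (-0.6825, 0.0302, -0.5322, 0.5001)
v' = (-0.2900, -0.4600, -0.3400)
ω' = (-1.5251, 0.7614, -1.0150)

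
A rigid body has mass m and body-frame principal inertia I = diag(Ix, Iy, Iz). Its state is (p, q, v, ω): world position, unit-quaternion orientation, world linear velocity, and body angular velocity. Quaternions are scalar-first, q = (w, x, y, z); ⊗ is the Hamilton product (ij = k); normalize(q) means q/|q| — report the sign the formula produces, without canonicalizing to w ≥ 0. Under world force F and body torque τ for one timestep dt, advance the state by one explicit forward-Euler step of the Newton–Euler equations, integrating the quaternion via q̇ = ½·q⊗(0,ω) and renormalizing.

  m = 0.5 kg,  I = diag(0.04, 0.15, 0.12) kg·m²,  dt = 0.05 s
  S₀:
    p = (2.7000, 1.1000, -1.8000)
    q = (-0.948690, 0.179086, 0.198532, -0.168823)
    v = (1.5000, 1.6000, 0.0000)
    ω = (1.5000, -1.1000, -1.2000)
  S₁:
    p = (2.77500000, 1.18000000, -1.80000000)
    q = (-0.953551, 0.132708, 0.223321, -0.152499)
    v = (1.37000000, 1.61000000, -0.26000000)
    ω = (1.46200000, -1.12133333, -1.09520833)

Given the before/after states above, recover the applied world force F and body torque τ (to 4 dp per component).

F = (-1.3000, 0.1000, -2.6000)
τ = (-0.0700, 0.0800, 0.0700)

Δω = ω₁−ω₀ = (-0.03800000, -0.02133333, 0.10479167)
applied torque τ = (-0.0700, 0.0800, 0.0700)
Δv = v₁−v₀ = (-0.13000000, 0.01000000, -0.26000000)
applied force F = (-1.3000, 0.1000, -2.6000)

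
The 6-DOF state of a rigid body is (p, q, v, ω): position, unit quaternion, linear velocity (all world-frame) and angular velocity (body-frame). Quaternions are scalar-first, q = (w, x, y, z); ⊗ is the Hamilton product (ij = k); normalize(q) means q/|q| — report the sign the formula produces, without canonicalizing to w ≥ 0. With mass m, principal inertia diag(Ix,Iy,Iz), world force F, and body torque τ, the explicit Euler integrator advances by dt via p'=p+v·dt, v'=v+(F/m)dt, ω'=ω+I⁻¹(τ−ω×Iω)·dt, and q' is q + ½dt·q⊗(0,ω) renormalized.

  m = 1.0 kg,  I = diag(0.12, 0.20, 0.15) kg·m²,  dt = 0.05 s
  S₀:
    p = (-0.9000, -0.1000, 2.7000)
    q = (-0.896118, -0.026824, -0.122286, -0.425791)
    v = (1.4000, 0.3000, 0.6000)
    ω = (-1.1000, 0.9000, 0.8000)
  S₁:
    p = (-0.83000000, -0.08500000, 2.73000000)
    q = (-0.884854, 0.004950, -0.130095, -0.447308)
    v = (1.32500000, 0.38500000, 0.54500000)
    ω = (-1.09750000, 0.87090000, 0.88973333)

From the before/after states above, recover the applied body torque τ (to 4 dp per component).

τ = (-0.0300, -0.0900, 0.1900)

rate change Δω = (0.00250000, -0.02910000, 0.08973333)
precession coupling = (-0.0360, 0.0264, -0.0792)
I·α + gyro = (-0.0300, -0.0900, 0.1900)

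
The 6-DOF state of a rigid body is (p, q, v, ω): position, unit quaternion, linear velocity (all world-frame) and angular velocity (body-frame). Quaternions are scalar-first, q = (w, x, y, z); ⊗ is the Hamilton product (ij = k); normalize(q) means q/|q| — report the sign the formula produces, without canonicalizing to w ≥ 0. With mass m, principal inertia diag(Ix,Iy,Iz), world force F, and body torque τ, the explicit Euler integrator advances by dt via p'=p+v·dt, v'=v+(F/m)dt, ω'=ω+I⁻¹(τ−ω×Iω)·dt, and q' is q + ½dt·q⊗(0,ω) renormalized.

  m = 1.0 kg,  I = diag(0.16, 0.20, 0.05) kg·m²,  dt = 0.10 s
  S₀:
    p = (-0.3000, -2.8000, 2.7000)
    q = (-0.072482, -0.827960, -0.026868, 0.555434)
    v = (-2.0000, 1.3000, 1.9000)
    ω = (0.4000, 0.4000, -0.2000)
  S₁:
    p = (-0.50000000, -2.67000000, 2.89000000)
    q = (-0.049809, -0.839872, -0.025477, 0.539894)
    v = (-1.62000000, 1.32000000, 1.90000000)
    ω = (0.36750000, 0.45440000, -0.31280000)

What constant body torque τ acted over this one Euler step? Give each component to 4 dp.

τ = (-0.0400, 0.1000, -0.0500)

ω₁ − ω₀ = (-0.03250000, 0.05440000, -0.11280000)
precession coupling = (0.0120, -0.0088, 0.0064)
applied torque τ = (-0.0400, 0.1000, -0.0500)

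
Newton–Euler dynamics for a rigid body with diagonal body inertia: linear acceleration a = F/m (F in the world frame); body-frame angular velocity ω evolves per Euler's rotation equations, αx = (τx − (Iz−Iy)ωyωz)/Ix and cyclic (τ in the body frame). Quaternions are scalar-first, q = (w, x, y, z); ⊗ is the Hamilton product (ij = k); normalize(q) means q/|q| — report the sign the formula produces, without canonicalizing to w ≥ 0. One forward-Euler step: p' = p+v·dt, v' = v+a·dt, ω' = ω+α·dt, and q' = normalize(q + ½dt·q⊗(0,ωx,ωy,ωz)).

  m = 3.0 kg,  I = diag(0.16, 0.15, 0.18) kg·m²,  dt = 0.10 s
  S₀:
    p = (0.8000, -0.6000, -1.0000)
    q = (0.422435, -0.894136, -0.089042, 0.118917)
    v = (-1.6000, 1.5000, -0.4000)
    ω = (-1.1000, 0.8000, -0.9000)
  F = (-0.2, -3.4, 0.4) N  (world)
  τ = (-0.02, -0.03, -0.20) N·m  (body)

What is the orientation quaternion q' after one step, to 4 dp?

Hamilton product q⊗(0,ω) = (-0.8052907, -0.4796743, -0.5975831, -1.1934465)
updated quaternion q' = (0.3809, -0.9151, -0.1185, 0.0590)

q' = (0.3809, -0.9151, -0.1185, 0.0590)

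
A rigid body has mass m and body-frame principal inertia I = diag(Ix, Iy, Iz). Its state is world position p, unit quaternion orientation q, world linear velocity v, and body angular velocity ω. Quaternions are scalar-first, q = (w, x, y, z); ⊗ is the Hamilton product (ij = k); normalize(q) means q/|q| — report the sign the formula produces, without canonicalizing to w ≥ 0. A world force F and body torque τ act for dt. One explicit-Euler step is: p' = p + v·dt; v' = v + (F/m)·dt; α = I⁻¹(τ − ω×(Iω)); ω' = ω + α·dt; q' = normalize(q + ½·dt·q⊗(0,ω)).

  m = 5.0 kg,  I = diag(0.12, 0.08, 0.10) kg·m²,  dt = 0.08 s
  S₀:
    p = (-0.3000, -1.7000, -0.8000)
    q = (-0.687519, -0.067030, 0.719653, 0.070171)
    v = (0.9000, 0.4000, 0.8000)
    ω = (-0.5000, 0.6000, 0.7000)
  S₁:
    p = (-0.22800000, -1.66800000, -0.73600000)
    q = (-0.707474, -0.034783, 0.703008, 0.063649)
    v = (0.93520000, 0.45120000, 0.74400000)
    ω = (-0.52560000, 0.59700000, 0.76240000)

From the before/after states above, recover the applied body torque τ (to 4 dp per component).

τ = (-0.0300, -0.0100, 0.0900)

ω₁ − ω₀ = (-0.02560000, -0.00300000, 0.06240000)
gyro term ω₀×Iω₀ = (0.0084, -0.0070, 0.0120)
applied torque τ = (-0.0300, -0.0100, 0.0900)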